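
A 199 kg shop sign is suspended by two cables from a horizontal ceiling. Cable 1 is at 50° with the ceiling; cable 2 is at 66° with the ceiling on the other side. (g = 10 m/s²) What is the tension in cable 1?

T_1 ≈ 901 N

Weight W = 199 × 10 = 1990 N acts straight down.
Horizontal: T_1 cos 50° = T_2 cos 66°  →  T_2 = 1.58 T_1.
Vertical: T_1 sin 50° + T_2 sin 66° = 1990.
Substituting the horizontal relation into the vertical equation gives 2.21 T_1 = 1990, so T_1 = 900.5 N.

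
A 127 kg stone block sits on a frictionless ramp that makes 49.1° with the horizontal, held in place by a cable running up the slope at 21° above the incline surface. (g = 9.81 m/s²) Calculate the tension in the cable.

T ≈ 1010 N

Take axes along and perpendicular to the incline. Weight components: W sin 49.1° = 941.7 N down-slope, W cos 49.1° = 815.7 N into the surface.
Along incline: T cos 21° = W sin 49.1° → T = 1009 N.
Perpendicular: N = W cos 49.1° − T sin 21° = 454.2 N.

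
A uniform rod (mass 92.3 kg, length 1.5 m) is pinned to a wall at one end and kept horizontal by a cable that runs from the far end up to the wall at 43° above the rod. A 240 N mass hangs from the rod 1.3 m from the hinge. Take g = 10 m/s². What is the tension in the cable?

Take torques about the hinge: T sin 43° · 1.5 = 92.3×10×0.75 + 240×1.3 = 1004.2 N·m.
So T = 1004.2 / (0.6820 × 1.5) = 981.67 N.

T ≈ 982 N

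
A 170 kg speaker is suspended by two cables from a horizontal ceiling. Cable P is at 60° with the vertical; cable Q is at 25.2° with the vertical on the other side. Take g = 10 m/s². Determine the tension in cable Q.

T_Q ≈ 1480 N

Angles from the horizontal: cable P is 90° − 60° = 30°, cable Q is 90° − 25.2° = 64.8°.
Weight W = 170 × 10 = 1700 N acts straight down.
Horizontal: T_P cos 30° = T_Q cos 64.8°  →  T_P = 0.4916 T_Q.
Vertical: T_P sin 30° + T_Q sin 64.8° = 1700.
Substituting the horizontal relation into the vertical equation gives 1.151 T_Q = 1700, so T_Q = 1477 N.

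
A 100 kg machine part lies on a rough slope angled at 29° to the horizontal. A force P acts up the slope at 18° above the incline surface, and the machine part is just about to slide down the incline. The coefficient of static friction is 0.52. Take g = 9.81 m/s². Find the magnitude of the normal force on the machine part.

On the verge of sliding down the incline, friction equals μN and acts up the slope.
Perpendicular: N + P sin 18° = W cos 29° = 858 N.
Along incline: P cos 18° + μN = W sin 29° with W sin 29° = 475.6 N.
Solving the pair for P and N: P = 37.24 N, N = 846.5 N (and f = μN = 440.2 N).

N ≈ 846 N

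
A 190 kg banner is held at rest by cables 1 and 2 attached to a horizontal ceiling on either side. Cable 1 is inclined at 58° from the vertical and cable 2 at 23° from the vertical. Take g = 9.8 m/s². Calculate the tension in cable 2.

Angles from the horizontal: cable 1 is 90° − 58° = 32°, cable 2 is 90° − 23° = 67°.
Weight W = 190 × 9.8 = 1862 N acts straight down.
Horizontal: T_1 cos 32° = T_2 cos 67°  →  T_1 = 0.4607 T_2.
Vertical: T_1 sin 32° + T_2 sin 67° = 1862.
Substituting the horizontal relation into the vertical equation gives 1.165 T_2 = 1862, so T_2 = 1599 N.

T_2 ≈ 1600 N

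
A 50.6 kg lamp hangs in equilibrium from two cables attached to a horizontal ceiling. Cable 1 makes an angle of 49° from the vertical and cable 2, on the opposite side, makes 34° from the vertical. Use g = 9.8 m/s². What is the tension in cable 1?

T_1 ≈ 279 N

Angles from the horizontal: cable 1 is 90° − 49° = 41°, cable 2 is 90° − 34° = 56°.
Weight W = 50.6 × 9.8 = 495.9 N acts straight down.
Horizontal: T_1 cos 41° = T_2 cos 56°  →  T_2 = 1.35 T_1.
Vertical: T_1 sin 41° + T_2 sin 56° = 495.9.
Substituting the horizontal relation into the vertical equation gives 1.775 T_1 = 495.9, so T_1 = 279.4 N.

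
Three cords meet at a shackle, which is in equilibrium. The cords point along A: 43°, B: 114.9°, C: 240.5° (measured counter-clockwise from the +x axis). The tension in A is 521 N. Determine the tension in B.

Resolve: ΣF_x = 521 cos 43° + T_B cos 114.9° + T_C cos 240.5° = 0.
        ΣF_y = 521 sin 43° + T_B sin 114.9° + T_C sin 240.5° = 0.
The known terms sum to (381, 355.3) N, so -0.4210 T_B − 0.4924 T_C = -381 and 0.9070 T_B − 0.8704 T_C = -355.3.
Solving simultaneously: T_B = 192.7 N, T_C = 609 N.

T_B ≈ 193 N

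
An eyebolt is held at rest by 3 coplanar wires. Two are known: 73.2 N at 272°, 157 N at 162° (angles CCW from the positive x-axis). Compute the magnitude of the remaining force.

Sum the known components: ΣF_x = -146.8 N, ΣF_y = -24.64 N.
For equilibrium the remaining force must supply (−ΣF_x, −ΣF_y) = (146.8, 24.64) N.
Magnitude = √((146.8)² + (24.64)²) = 148.8 N; direction = atan2(24.64, 146.8) = 9.5°.

F ≈ 149 N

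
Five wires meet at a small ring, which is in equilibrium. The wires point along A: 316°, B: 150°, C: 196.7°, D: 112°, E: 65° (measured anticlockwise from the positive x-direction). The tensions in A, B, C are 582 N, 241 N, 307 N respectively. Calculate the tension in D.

T_D ≈ 111 N

Resolve: ΣF_x = 582 cos 316° + 241 cos 150° + 307 cos 196.7° + T_D cos 112° + T_E cos 65° = 0.
        ΣF_y = 582 sin 316° + 241 sin 150° + 307 sin 196.7° + T_D sin 112° + T_E sin 65° = 0.
The known terms sum to (-84.11, -372) N, so -0.3746 T_D + 0.4226 T_E = 84.11 and 0.9272 T_D + 0.9063 T_E = 372.
Solving simultaneously: T_D = 110.7 N, T_E = 297.2 N.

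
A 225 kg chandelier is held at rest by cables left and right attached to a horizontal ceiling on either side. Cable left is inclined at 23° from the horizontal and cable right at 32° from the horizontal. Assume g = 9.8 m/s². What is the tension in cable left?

Weight W = 225 × 9.8 = 2205 N acts straight down.
Horizontal: T_left cos 23° = T_right cos 32°  →  T_right = 1.085 T_left.
Vertical: T_left sin 23° + T_right sin 32° = 2205.
Substituting the horizontal relation into the vertical equation gives 0.9659 T_left = 2205, so T_left = 2283 N.

T_left ≈ 2280 N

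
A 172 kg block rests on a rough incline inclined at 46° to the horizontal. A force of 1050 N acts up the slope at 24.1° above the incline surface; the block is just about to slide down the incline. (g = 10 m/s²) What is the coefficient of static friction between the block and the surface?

μ ≈ 0.364

On the verge of sliding down the incline, friction is at its maximum μN and acts up the slope.
Perpendicular to incline: N = W cos 46° − P sin 24.1° = 1195 − 428.7 = 766.1 N.
Along incline: P cos 24.1° + μN = W sin 46° → μ = (W sin 46° − P cos 24.1°) / N = 0.3639.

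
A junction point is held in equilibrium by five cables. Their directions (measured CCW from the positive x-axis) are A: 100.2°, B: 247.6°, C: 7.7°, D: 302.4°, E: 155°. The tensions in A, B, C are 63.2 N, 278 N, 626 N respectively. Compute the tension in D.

Resolve: ΣF_x = 63.2 cos 100.2° + 278 cos 247.6° + 626 cos 7.7° + T_D cos 302.4° + T_E cos 155° = 0.
        ΣF_y = 63.2 sin 100.2° + 278 sin 247.6° + 626 sin 7.7° + T_D sin 302.4° + T_E sin 155° = 0.
The known terms sum to (503.2, -110.9) N, so 0.5358 T_D − 0.9063 T_E = -503.2 and -0.8443 T_D + 0.4226 T_E = 110.9.
Solving simultaneously: T_D = 208.1 N, T_E = 678.3 N.

T_D ≈ 208 N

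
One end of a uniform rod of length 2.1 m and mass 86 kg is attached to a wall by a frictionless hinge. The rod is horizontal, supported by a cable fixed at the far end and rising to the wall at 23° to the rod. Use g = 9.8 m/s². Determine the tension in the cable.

T ≈ 1080 N

Take torques about the hinge: T sin 23° · 2.1 = 86×9.8×1.05 = 884.94 N·m.
So T = 884.94 / (0.3907 × 2.1) = 1078.5 N.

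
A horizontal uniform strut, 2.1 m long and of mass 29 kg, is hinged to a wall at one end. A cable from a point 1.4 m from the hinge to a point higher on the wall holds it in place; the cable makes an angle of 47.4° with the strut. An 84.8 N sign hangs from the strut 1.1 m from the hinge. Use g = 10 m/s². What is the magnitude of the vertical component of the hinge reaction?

|H_y| ≈ 90.7 N

Take torques about the hinge: T sin 47.4° · 1.4 = 29×10×1.05 + 84.8×1.1 = 397.78 N·m.
So T = 397.78 / (0.7361 × 1.4) = 385.99 N.
ΣF_y = 0: H_y = (29×10 + 84.8) − T sin 47.4° = 374.8 − 284.13 = 90.671 N.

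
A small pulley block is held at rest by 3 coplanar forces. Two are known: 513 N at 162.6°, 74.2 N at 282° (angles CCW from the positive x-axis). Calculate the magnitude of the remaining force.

F ≈ 481 N

Sum the known components: ΣF_x = -474.1 N, ΣF_y = 80.83 N.
For equilibrium the remaining force must supply (−ΣF_x, −ΣF_y) = (474.1, -80.83) N.
Magnitude = √((474.1)² + (-80.83)²) = 480.9 N; direction = atan2(-80.83, 474.1) = 350.3°.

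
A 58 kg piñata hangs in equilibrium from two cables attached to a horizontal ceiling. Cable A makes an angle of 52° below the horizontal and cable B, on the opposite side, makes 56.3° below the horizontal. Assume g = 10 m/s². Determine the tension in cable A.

T_A ≈ 339 N

Weight W = 58 × 10 = 580 N acts straight down.
Horizontal: T_A cos 52° = T_B cos 56.3°  →  T_B = 1.11 T_A.
Vertical: T_A sin 52° + T_B sin 56.3° = 580.
Substituting the horizontal relation into the vertical equation gives 1.711 T_A = 580, so T_A = 339 N.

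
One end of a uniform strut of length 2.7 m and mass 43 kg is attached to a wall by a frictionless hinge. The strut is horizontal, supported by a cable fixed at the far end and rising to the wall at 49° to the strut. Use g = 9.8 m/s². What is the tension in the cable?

Take torques about the hinge: T sin 49° · 2.7 = 43×9.8×1.35 = 568.89 N·m.
So T = 568.89 / (0.7547 × 2.7) = 279.18 N.

T ≈ 279 N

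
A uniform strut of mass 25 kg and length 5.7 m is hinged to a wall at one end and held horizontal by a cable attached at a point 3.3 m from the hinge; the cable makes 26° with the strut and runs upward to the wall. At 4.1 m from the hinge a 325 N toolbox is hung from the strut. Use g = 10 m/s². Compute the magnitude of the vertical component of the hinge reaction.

Take torques about the hinge: T sin 26° · 3.3 = 25×10×2.85 + 325×4.1 = 2045 N·m.
So T = 2045 / (0.4384 × 3.3) = 1413.6 N.
ΣF_y = 0: H_y = (25×10 + 325) − T sin 26° = 575 − 619.7 = -44.697 N.

|H_y| ≈ 44.7 N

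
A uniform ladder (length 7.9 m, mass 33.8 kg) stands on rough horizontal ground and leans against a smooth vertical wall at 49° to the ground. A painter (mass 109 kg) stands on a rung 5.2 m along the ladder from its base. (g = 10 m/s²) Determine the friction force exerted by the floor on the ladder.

Torques about the foot: N_wall · 7.9 sin 49° = 33.8×10×3.95 cos 49° + 109×10×5.2 cos 49° → N_wall = 770.6 N.
ΣF_x = 0: f_floor = N_wall = 770.6 N.

f ≈ 771 N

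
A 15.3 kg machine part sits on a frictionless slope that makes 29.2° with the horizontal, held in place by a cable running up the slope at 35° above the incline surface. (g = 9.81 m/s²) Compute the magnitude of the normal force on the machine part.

N ≈ 79.7 N

Take axes along and perpendicular to the incline. Weight components: W sin 29.2° = 73.22 N down-slope, W cos 29.2° = 131 N into the surface.
Along incline: T cos 35° = W sin 29.2° → T = 89.39 N.
Perpendicular: N = W cos 29.2° − T sin 35° = 79.75 N.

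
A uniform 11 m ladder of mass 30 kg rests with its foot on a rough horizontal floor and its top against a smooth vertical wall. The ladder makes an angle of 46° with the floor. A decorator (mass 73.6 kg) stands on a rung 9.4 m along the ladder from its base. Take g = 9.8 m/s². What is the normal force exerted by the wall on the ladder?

N_wall ≈ 737 N

Torques about the foot: N_wall · 11 sin 46° = 30×9.8×5.5 cos 46° + 73.6×9.8×9.4 cos 46° → N_wall = 737.17 N.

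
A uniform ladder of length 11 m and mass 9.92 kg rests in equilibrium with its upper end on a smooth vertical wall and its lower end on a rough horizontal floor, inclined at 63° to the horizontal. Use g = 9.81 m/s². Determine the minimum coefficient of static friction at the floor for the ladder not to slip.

μ_min ≈ 0.255

ΣF_y = 0: N_floor = 9.92×9.81 = 97.315 N.
Torques about the foot: N_wall · 11 sin 63° = 9.92×9.81×5.5 cos 63° → N_wall = 24.792 N.
ΣF_x = 0: f_floor = N_wall = 24.792 N.
μ_min = f_floor / N_floor = 24.792 / 97.315 = 0.2548.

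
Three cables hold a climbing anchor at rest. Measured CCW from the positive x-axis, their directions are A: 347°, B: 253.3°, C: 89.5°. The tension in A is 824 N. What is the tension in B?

Resolve: ΣF_x = 824 cos 347° + T_B cos 253.3° + T_C cos 89.5° = 0.
        ΣF_y = 824 sin 347° + T_B sin 253.3° + T_C sin 89.5° = 0.
The known terms sum to (802.9, -185.4) N, so -0.2874 T_B + 0.0087 T_C = -802.9 and -0.9578 T_B + 1.0000 T_C = 185.4.
Solving simultaneously: T_B = 2883 N, T_C = 2947 N.

T_B ≈ 2880 N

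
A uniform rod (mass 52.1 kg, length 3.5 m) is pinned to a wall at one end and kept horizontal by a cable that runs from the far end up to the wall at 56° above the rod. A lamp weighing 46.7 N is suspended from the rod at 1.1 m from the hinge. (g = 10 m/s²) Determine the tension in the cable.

Take torques about the hinge: T sin 56° · 3.5 = 52.1×10×1.75 + 46.7×1.1 = 963.12 N·m.
So T = 963.12 / (0.8290 × 3.5) = 331.92 N.

T ≈ 332 N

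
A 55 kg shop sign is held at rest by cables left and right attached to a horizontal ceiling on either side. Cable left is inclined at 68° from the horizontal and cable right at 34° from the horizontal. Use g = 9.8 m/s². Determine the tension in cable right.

T_right ≈ 206 N

Weight W = 55 × 9.8 = 539 N acts straight down.
Horizontal: T_left cos 68° = T_right cos 34°  →  T_left = 2.213 T_right.
Vertical: T_left sin 68° + T_right sin 34° = 539.
Substituting the horizontal relation into the vertical equation gives 2.611 T_right = 539, so T_right = 206.4 N.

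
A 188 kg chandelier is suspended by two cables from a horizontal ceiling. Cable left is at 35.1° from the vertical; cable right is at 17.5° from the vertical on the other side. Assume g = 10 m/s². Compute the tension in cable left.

Angles from the horizontal: cable left is 90° − 35.1° = 54.9°, cable right is 90° − 17.5° = 72.5°.
Weight W = 188 × 10 = 1880 N acts straight down.
Horizontal: T_left cos 54.9° = T_right cos 72.5°  →  T_right = 1.912 T_left.
Vertical: T_left sin 54.9° + T_right sin 72.5° = 1880.
Substituting the horizontal relation into the vertical equation gives 2.642 T_left = 1880, so T_left = 711.6 N.

T_left ≈ 712 N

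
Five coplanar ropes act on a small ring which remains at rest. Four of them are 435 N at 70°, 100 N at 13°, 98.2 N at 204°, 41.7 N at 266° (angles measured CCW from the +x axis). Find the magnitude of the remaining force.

F ≈ 382 N

Sum the known components: ΣF_x = 153.6 N, ΣF_y = 349.7 N.
For equilibrium the remaining force must supply (−ΣF_x, −ΣF_y) = (-153.6, -349.7) N.
Magnitude = √((-153.6)² + (-349.7)²) = 382 N; direction = atan2(-349.7, -153.6) = 246.3°.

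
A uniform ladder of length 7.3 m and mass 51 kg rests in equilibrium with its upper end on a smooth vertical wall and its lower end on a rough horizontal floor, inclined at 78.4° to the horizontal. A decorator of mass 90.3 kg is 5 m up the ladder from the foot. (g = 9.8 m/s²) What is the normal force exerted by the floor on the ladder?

N_floor ≈ 1380 N

ΣF_y = 0: N_floor = 51×9.8 + 90.3×9.8 = 1384.7 N.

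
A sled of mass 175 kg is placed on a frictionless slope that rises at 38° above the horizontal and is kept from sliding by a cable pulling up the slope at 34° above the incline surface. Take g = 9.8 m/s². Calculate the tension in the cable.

T ≈ 1270 N

Take axes along and perpendicular to the incline. Weight components: W sin 38° = 1056 N down-slope, W cos 38° = 1351 N into the surface.
Along incline: T cos 34° = W sin 38° → T = 1274 N.
Perpendicular: N = W cos 38° − T sin 34° = 639.3 N.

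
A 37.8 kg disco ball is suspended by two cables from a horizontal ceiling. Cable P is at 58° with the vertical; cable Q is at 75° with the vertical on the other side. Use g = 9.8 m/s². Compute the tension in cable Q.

T_Q ≈ 430 N

Angles from the horizontal: cable P is 90° − 58° = 32°, cable Q is 90° − 75° = 15°.
Weight W = 37.8 × 9.8 = 370.4 N acts straight down.
Horizontal: T_P cos 32° = T_Q cos 15°  →  T_P = 1.139 T_Q.
Vertical: T_P sin 32° + T_Q sin 15° = 370.4.
Substituting the horizontal relation into the vertical equation gives 0.8624 T_Q = 370.4, so T_Q = 429.5 N.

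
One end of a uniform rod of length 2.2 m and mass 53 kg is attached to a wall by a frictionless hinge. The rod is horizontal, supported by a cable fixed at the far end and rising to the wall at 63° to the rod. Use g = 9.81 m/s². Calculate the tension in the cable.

Take torques about the hinge: T sin 63° · 2.2 = 53×9.81×1.1 = 571.92 N·m.
So T = 571.92 / (0.8910 × 2.2) = 291.77 N.

T ≈ 292 N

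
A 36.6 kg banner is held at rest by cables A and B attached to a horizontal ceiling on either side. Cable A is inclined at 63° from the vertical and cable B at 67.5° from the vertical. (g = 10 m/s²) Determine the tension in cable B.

T_B ≈ 429 N

Angles from the horizontal: cable A is 90° − 63° = 27°, cable B is 90° − 67.5° = 22.5°.
Weight W = 36.6 × 10 = 366 N acts straight down.
Horizontal: T_A cos 27° = T_B cos 22.5°  →  T_A = 1.037 T_B.
Vertical: T_A sin 27° + T_B sin 22.5° = 366.
Substituting the horizontal relation into the vertical equation gives 0.8534 T_B = 366, so T_B = 428.9 N.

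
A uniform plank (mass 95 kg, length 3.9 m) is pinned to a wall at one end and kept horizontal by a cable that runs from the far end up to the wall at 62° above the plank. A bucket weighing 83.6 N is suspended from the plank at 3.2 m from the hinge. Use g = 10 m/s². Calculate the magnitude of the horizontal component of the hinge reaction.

Take torques about the hinge: T sin 62° · 3.9 = 95×10×1.95 + 83.6×3.2 = 2120 N·m.
So T = 2120 / (0.8829 × 3.9) = 615.66 N.
ΣF_x = 0: H_x = T cos 62° = 289.03 N.

H_x ≈ 289 N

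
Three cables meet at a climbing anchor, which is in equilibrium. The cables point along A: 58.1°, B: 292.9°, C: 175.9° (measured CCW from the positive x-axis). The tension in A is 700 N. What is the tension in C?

T_C ≈ 642 N

Resolve: ΣF_x = 700 cos 58.1° + T_B cos 292.9° + T_C cos 175.9° = 0.
        ΣF_y = 700 sin 58.1° + T_B sin 292.9° + T_C sin 175.9° = 0.
The known terms sum to (369.9, 594.3) N, so 0.3891 T_B − 0.9974 T_C = -369.9 and -0.9212 T_B + 0.0715 T_C = -594.3.
Solving simultaneously: T_B = 695 N, T_C = 642 N.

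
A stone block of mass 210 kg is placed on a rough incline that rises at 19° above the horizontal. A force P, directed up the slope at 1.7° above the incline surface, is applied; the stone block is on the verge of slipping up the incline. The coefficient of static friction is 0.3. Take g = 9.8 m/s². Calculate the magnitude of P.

P ≈ 1240 N

On the verge of sliding up the incline, friction equals μN and acts down the slope.
Perpendicular: N + P sin 1.7° = W cos 19° = 1946 N.
Along incline: P cos 1.7° = W sin 19° + μN  with W sin 19° = 670 N.
Solving the pair for P and N: P = 1243 N, N = 1909 N (and f = μN = 572.7 N).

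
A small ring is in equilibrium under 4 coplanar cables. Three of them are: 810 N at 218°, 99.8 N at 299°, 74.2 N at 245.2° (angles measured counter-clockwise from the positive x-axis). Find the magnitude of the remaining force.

Sum the known components: ΣF_x = -621 N, ΣF_y = -653.3 N.
For equilibrium the remaining force must supply (−ΣF_x, −ΣF_y) = (621, 653.3) N.
Magnitude = √((621)² + (653.3)²) = 901.4 N; direction = atan2(653.3, 621) = 46.5°.

F ≈ 901 N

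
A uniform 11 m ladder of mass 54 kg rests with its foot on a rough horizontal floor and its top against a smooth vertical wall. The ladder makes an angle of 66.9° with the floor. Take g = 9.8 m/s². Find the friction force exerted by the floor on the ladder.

f ≈ 113 N

Torques about the foot: N_wall · 11 sin 66.9° = 54×9.8×5.5 cos 66.9° → N_wall = 112.86 N.
ΣF_x = 0: f_floor = N_wall = 112.86 N.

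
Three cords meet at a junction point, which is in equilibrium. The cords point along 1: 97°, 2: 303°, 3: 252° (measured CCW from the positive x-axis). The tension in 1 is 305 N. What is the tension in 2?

Resolve: ΣF_x = 305 cos 97° + T_2 cos 303° + T_3 cos 252° = 0.
        ΣF_y = 305 sin 97° + T_2 sin 303° + T_3 sin 252° = 0.
The known terms sum to (-37.17, 302.7) N, so 0.5446 T_2 − 0.3090 T_3 = 37.17 and -0.8387 T_2 − 0.9511 T_3 = -302.7.
Solving simultaneously: T_2 = 165.9 N, T_3 = 172 N.

T_2 ≈ 166 N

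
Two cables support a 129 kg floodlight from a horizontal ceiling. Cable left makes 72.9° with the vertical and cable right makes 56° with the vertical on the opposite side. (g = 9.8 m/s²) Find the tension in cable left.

Angles from the horizontal: cable left is 90° − 72.9° = 17.1°, cable right is 90° − 56° = 34°.
Weight W = 129 × 9.8 = 1264 N acts straight down.
Horizontal: T_left cos 17.1° = T_right cos 34°  →  T_right = 1.153 T_left.
Vertical: T_left sin 17.1° + T_right sin 34° = 1264.
Substituting the horizontal relation into the vertical equation gives 0.9387 T_left = 1264, so T_left = 1347 N.

T_left ≈ 1350 N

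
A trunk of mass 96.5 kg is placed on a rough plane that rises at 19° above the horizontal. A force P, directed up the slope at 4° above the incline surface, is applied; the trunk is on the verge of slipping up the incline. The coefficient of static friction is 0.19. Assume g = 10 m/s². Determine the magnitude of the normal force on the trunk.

N ≈ 879 N

On the verge of sliding up the incline, friction equals μN and acts down the slope.
Perpendicular: N + P sin 4° = W cos 19° = 912.4 N.
Along incline: P cos 4° = W sin 19° + μN  with W sin 19° = 314.2 N.
Solving the pair for P and N: P = 482.3 N, N = 878.8 N (and f = μN = 167 N).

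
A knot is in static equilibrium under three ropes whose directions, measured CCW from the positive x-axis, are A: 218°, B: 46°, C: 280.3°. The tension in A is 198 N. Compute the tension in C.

T_C ≈ 33.9 N

Resolve: ΣF_x = 198 cos 218° + T_B cos 46° + T_C cos 280.3° = 0.
        ΣF_y = 198 sin 218° + T_B sin 46° + T_C sin 280.3° = 0.
The known terms sum to (-156, -121.9) N, so 0.6947 T_B + 0.1788 T_C = 156 and 0.7193 T_B − 0.9839 T_C = 121.9.
Solving simultaneously: T_B = 215.9 N, T_C = 33.93 N.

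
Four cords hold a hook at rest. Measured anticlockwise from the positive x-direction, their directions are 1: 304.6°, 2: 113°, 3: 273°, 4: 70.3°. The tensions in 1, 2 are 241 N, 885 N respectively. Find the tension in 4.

T_4 ≈ 457 N

Resolve: ΣF_x = 241 cos 304.6° + 885 cos 113° + T_3 cos 273° + T_4 cos 70.3° = 0.
        ΣF_y = 241 sin 304.6° + 885 sin 113° + T_3 sin 273° + T_4 sin 70.3° = 0.
The known terms sum to (-208.9, 616.3) N, so 0.0523 T_3 + 0.3371 T_4 = 208.9 and -0.9986 T_3 + 0.9415 T_4 = -616.3.
Solving simultaneously: T_3 = 1048 N, T_4 = 457.1 N.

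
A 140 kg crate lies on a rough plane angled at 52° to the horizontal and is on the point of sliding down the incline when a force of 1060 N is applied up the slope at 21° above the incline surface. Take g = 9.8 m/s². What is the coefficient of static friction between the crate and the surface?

On the verge of sliding down the incline, friction is at its maximum μN and acts up the slope.
Perpendicular to incline: N = W cos 52° − P sin 21° = 844.7 − 379.9 = 464.8 N.
Along incline: P cos 21° + μN = W sin 52° → μ = (W sin 52° − P cos 21°) / N = 0.197.

μ ≈ 0.197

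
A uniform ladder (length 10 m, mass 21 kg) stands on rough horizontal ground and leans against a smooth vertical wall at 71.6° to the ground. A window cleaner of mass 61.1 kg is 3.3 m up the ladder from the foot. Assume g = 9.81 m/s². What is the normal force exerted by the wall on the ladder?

Torques about the foot: N_wall · 10 sin 71.6° = 21×9.81×5 cos 71.6° + 61.1×9.81×3.3 cos 71.6° → N_wall = 100.06 N.

N_wall ≈ 100 N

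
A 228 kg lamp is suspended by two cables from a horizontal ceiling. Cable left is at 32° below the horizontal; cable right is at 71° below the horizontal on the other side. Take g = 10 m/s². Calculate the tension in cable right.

T_right ≈ 1980 N

Weight W = 228 × 10 = 2280 N acts straight down.
Horizontal: T_left cos 32° = T_right cos 71°  →  T_left = 0.3839 T_right.
Vertical: T_left sin 32° + T_right sin 71° = 2280.
Substituting the horizontal relation into the vertical equation gives 1.149 T_right = 2280, so T_right = 1984 N.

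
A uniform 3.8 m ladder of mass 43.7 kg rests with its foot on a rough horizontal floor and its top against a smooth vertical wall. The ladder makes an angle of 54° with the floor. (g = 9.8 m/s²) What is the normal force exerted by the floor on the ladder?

ΣF_y = 0: N_floor = 43.7×9.8 = 428.26 N.

N_floor ≈ 428 N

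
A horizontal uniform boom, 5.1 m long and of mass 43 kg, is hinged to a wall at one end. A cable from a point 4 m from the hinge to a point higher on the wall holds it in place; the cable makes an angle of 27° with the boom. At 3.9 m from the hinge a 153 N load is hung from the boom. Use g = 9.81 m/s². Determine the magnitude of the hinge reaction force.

Take torques about the hinge: T sin 27° · 4 = 43×9.81×2.55 + 153×3.9 = 1672.4 N·m.
So T = 1672.4 / (0.4540 × 4) = 920.93 N.
ΣF_x = 0: H_x = T cos 27° = 820.55 N.
ΣF_y = 0: H_y = (43×9.81 + 153) − T sin 27° = 574.83 − 418.09 = 156.74 N.
|H| = √(H_x² + H_y²) = √((820.55)² + (156.74)²) = 835.39 N.

|H| ≈ 835 N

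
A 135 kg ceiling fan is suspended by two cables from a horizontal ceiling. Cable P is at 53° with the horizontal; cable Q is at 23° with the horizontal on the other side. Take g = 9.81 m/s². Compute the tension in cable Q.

Weight W = 135 × 9.81 = 1324 N acts straight down.
Horizontal: T_P cos 53° = T_Q cos 23°  →  T_P = 1.53 T_Q.
Vertical: T_P sin 53° + T_Q sin 23° = 1324.
Substituting the horizontal relation into the vertical equation gives 1.612 T_Q = 1324, so T_Q = 821.4 N.

T_Q ≈ 821 N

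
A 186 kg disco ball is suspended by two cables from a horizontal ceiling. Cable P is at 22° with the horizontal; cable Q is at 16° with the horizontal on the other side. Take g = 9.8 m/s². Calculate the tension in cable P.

T_P ≈ 2850 N

Weight W = 186 × 9.8 = 1823 N acts straight down.
Horizontal: T_P cos 22° = T_Q cos 16°  →  T_Q = 0.9645 T_P.
Vertical: T_P sin 22° + T_Q sin 16° = 1823.
Substituting the horizontal relation into the vertical equation gives 0.6405 T_P = 1823, so T_P = 2846 N.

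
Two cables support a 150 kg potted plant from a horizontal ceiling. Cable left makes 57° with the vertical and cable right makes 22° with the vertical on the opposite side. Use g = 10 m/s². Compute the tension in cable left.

Angles from the horizontal: cable left is 90° − 57° = 33°, cable right is 90° − 22° = 68°.
Weight W = 150 × 10 = 1500 N acts straight down.
Horizontal: T_left cos 33° = T_right cos 68°  →  T_right = 2.239 T_left.
Vertical: T_left sin 33° + T_right sin 68° = 1500.
Substituting the horizontal relation into the vertical equation gives 2.62 T_left = 1500, so T_left = 572.4 N.

T_left ≈ 572 N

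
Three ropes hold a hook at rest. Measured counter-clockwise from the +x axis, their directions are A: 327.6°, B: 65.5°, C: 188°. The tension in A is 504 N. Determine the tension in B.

Resolve: ΣF_x = 504 cos 327.6° + T_B cos 65.5° + T_C cos 188° = 0.
        ΣF_y = 504 sin 327.6° + T_B sin 65.5° + T_C sin 188° = 0.
The known terms sum to (425.5, -270.1) N, so 0.4147 T_B − 0.9903 T_C = -425.5 and 0.9100 T_B − 0.1392 T_C = 270.1.
Solving simultaneously: T_B = 387.3 N, T_C = 591.9 N.

T_B ≈ 387 N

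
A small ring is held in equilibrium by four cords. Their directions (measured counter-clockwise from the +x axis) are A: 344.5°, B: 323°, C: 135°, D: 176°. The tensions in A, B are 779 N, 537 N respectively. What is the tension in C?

T_C ≈ 683 N

Resolve: ΣF_x = 779 cos 344.5° + 537 cos 323° + T_C cos 135° + T_D cos 176° = 0.
        ΣF_y = 779 sin 344.5° + 537 sin 323° + T_C sin 135° + T_D sin 176° = 0.
The known terms sum to (1180, -531.4) N, so -0.7071 T_C − 0.9976 T_D = -1180 and 0.7071 T_C + 0.0698 T_D = 531.4.
Solving simultaneously: T_C = 682.5 N, T_D = 698.6 N.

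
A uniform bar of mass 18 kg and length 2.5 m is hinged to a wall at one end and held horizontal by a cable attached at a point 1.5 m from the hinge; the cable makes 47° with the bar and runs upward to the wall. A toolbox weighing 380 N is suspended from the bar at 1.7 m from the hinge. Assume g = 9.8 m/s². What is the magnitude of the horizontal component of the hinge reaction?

Take torques about the hinge: T sin 47° · 1.5 = 18×9.8×1.25 + 380×1.7 = 866.5 N·m.
So T = 866.5 / (0.7314 × 1.5) = 789.86 N.
ΣF_x = 0: H_x = T cos 47° = 538.68 N.

H_x ≈ 539 N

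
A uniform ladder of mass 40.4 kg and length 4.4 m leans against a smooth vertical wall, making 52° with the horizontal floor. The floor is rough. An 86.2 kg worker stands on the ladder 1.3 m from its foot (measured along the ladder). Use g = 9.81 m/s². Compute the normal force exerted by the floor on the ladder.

N_floor ≈ 1240 N

ΣF_y = 0: N_floor = 40.4×9.81 + 86.2×9.81 = 1241.9 N.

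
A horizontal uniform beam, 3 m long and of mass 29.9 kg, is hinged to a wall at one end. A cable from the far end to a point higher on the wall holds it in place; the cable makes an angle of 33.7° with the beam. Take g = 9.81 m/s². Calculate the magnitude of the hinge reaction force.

Take torques about the hinge: T sin 33.7° · 3 = 29.9×9.81×1.5 = 439.98 N·m.
So T = 439.98 / (0.5548 × 3) = 264.33 N.
ΣF_x = 0: H_x = T cos 33.7° = 219.91 N.
ΣF_y = 0: H_y = (29.9×9.81) − T sin 33.7° = 293.32 − 146.66 = 146.66 N.
|H| = √(H_x² + H_y²) = √((219.91)² + (146.66)²) = 264.33 N.

|H| ≈ 264 N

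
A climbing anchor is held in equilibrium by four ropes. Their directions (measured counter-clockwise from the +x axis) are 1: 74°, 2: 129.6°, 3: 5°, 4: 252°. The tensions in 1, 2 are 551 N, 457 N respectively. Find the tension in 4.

Resolve: ΣF_x = 551 cos 74° + 457 cos 129.6° + T_3 cos 5° + T_4 cos 252° = 0.
        ΣF_y = 551 sin 74° + 457 sin 129.6° + T_3 sin 5° + T_4 sin 252° = 0.
The known terms sum to (-139.4, 881.8) N, so 0.9962 T_3 − 0.3090 T_4 = 139.4 and 0.0872 T_3 − 0.9511 T_4 = -881.8.
Solving simultaneously: T_3 = 440.1 N, T_4 = 967.5 N.

T_4 ≈ 967 N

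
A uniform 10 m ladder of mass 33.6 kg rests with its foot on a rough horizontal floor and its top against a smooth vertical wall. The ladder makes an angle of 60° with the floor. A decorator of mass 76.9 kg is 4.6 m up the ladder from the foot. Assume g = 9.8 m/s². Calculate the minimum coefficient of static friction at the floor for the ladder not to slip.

μ_min ≈ 0.273

ΣF_y = 0: N_floor = 33.6×9.8 + 76.9×9.8 = 1082.9 N.
Torques about the foot: N_wall · 10 sin 60° = 33.6×9.8×5 cos 60° + 76.9×9.8×4.6 cos 60° → N_wall = 295.2 N.
ΣF_x = 0: f_floor = N_wall = 295.2 N.
μ_min = f_floor / N_floor = 295.2 / 1082.9 = 0.2726.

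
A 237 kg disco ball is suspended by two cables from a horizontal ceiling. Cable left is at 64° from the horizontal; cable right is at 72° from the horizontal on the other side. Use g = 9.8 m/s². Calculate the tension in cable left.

Weight W = 237 × 9.8 = 2323 N acts straight down.
Horizontal: T_left cos 64° = T_right cos 72°  →  T_right = 1.419 T_left.
Vertical: T_left sin 64° + T_right sin 72° = 2323.
Substituting the horizontal relation into the vertical equation gives 2.248 T_left = 2323, so T_left = 1033 N.

T_left ≈ 1030 N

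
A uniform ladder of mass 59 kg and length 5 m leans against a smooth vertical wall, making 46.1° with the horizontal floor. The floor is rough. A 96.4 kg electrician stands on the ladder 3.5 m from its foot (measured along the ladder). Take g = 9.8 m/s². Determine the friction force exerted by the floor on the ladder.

f ≈ 915 N

Torques about the foot: N_wall · 5 sin 46.1° = 59×9.8×2.5 cos 46.1° + 96.4×9.8×3.5 cos 46.1° → N_wall = 914.59 N.
ΣF_x = 0: f_floor = N_wall = 914.59 N.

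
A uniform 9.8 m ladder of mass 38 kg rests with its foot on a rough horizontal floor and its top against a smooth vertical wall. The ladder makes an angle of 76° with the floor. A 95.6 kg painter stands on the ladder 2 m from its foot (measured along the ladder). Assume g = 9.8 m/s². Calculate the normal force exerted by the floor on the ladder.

ΣF_y = 0: N_floor = 38×9.8 + 95.6×9.8 = 1309.3 N.

N_floor ≈ 1310 N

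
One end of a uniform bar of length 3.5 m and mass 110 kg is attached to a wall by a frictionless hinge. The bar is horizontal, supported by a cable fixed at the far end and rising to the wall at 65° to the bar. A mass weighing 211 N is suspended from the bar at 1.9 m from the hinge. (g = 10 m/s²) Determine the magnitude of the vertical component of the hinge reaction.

|H_y| ≈ 646 N

Take torques about the hinge: T sin 65° · 3.5 = 110×10×1.75 + 211×1.9 = 2325.9 N·m.
So T = 2325.9 / (0.9063 × 3.5) = 733.24 N.
ΣF_y = 0: H_y = (110×10 + 211) − T sin 65° = 1311 − 664.54 = 646.46 N.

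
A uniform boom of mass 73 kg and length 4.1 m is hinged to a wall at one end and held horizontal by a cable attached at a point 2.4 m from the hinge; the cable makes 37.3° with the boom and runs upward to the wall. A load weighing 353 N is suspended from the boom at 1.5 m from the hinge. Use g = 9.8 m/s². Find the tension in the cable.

T ≈ 1370 N

Take torques about the hinge: T sin 37.3° · 2.4 = 73×9.8×2.05 + 353×1.5 = 1996.1 N·m.
So T = 1996.1 / (0.6060 × 2.4) = 1372.5 N.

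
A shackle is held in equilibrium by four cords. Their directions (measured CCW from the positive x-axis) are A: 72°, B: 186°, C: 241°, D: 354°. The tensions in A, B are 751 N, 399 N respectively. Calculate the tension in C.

Resolve: ΣF_x = 751 cos 72° + 399 cos 186° + T_C cos 241° + T_D cos 354° = 0.
        ΣF_y = 751 sin 72° + 399 sin 186° + T_C sin 241° + T_D sin 354° = 0.
The known terms sum to (-164.7, 672.5) N, so -0.4848 T_C + 0.9945 T_D = 164.7 and -0.8746 T_C − 0.1045 T_D = -672.5.
Solving simultaneously: T_C = 707.9 N, T_D = 510.7 N.

T_C ≈ 708 N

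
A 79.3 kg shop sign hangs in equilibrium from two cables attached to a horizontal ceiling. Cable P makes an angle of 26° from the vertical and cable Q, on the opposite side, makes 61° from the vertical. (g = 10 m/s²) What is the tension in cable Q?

Angles from the horizontal: cable P is 90° − 26° = 64°, cable Q is 90° − 61° = 29°.
Weight W = 79.3 × 10 = 793 N acts straight down.
Horizontal: T_P cos 64° = T_Q cos 29°  →  T_P = 1.995 T_Q.
Vertical: T_P sin 64° + T_Q sin 29° = 793.
Substituting the horizontal relation into the vertical equation gives 2.278 T_Q = 793, so T_Q = 348.1 N.

T_Q ≈ 348 N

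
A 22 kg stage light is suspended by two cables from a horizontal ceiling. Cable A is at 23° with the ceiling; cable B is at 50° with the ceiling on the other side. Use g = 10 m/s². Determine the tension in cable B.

T_B ≈ 212 N

Weight W = 22 × 10 = 220 N acts straight down.
Horizontal: T_A cos 23° = T_B cos 50°  →  T_A = 0.6983 T_B.
Vertical: T_A sin 23° + T_B sin 50° = 220.
Substituting the horizontal relation into the vertical equation gives 1.039 T_B = 220, so T_B = 211.8 N.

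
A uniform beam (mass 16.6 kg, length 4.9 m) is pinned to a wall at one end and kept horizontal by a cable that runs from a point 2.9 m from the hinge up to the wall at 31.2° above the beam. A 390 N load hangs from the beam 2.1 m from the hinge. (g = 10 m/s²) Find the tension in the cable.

T ≈ 816 N

Take torques about the hinge: T sin 31.2° · 2.9 = 16.6×10×2.45 + 390×2.1 = 1225.7 N·m.
So T = 1225.7 / (0.5180 × 2.9) = 815.89 N.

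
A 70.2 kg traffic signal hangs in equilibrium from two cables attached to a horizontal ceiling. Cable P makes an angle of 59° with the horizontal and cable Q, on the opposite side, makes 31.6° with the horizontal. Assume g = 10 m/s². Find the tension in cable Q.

Weight W = 70.2 × 10 = 702 N acts straight down.
Horizontal: T_P cos 59° = T_Q cos 31.6°  →  T_P = 1.654 T_Q.
Vertical: T_P sin 59° + T_Q sin 31.6° = 702.
Substituting the horizontal relation into the vertical equation gives 1.941 T_Q = 702, so T_Q = 361.6 N.

T_Q ≈ 362 N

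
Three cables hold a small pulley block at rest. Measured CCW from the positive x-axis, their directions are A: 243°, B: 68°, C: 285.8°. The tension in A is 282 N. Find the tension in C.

T_C ≈ 40.1 N

Resolve: ΣF_x = 282 cos 243° + T_B cos 68° + T_C cos 285.8° = 0.
        ΣF_y = 282 sin 243° + T_B sin 68° + T_C sin 285.8° = 0.
The known terms sum to (-128, -251.3) N, so 0.3746 T_B + 0.2723 T_C = 128 and 0.9272 T_B − 0.9622 T_C = 251.3.
Solving simultaneously: T_B = 312.6 N, T_C = 40.10 N.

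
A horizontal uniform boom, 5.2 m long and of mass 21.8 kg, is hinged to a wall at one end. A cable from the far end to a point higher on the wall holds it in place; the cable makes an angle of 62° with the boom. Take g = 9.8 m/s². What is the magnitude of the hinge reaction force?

|H| ≈ 121 N

Take torques about the hinge: T sin 62° · 5.2 = 21.8×9.8×2.6 = 555.46 N·m.
So T = 555.46 / (0.8829 × 5.2) = 120.98 N.
ΣF_x = 0: H_x = T cos 62° = 56.797 N.
ΣF_y = 0: H_y = (21.8×9.8) − T sin 62° = 213.64 − 106.82 = 106.82 N.
|H| = √(H_x² + H_y²) = √((56.797)² + (106.82)²) = 120.98 N.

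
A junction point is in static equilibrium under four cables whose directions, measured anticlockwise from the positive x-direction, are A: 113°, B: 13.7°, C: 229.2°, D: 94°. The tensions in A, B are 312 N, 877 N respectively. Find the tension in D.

Resolve: ΣF_x = 312 cos 113° + 877 cos 13.7° + T_C cos 229.2° + T_D cos 94° = 0.
        ΣF_y = 312 sin 113° + 877 sin 13.7° + T_C sin 229.2° + T_D sin 94° = 0.
The known terms sum to (730.1, 494.9) N, so -0.6534 T_C − 0.0698 T_D = -730.1 and -0.7570 T_C + 0.9976 T_D = -494.9.
Solving simultaneously: T_C = 1083 N, T_D = 325.5 N.

T_D ≈ 325 N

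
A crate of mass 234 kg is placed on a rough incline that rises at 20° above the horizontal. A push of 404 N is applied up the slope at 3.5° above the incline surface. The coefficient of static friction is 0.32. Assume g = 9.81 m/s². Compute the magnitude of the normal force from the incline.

N ≈ 2130 N

Axes along / perpendicular to the incline. W sin 20° = 785.1 N down-slope; W cos 20° = 2157 N into the surface.
Perpendicular: N = W cos 20° − P sin 3.5° = 2157 − 24.66 = 2132 N.
Along incline: P cos 3.5° + f = W sin 20° (friction acts up-slope) → f = 785.1 − 403.2 = 381.9 N.
|f| = 381.9 N ≤ μN = 682.4 N, so the crate is indeed static.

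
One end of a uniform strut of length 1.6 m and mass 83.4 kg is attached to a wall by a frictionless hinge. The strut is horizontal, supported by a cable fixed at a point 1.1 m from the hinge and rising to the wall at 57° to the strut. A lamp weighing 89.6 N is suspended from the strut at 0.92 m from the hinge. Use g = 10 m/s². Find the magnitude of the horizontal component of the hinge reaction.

Take torques about the hinge: T sin 57° · 1.1 = 83.4×10×0.8 + 89.6×0.92 = 749.63 N·m.
So T = 749.63 / (0.8387 × 1.1) = 812.58 N.
ΣF_x = 0: H_x = T cos 57° = 442.56 N.

H_x ≈ 443 N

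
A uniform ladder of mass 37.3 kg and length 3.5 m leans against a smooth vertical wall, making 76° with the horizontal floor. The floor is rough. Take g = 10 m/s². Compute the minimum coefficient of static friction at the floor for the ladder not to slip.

ΣF_y = 0: N_floor = 37.3×10 = 373 N.
Torques about the foot: N_wall · 3.5 sin 76° = 37.3×10×1.75 cos 76° → N_wall = 46.5 N.
ΣF_x = 0: f_floor = N_wall = 46.5 N.
μ_min = f_floor / N_floor = 46.5 / 373 = 0.1247.

μ_min ≈ 0.125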